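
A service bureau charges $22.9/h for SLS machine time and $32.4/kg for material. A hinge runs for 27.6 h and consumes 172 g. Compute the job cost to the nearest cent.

Machine-time cost = 22.9 × 27.6, so $632.04.
Material charge = 32.4 × 172/1000, so $5.5728.
Total = 632.04 + 5.5728 = 637.6128 ≈ $637.61.

$637.61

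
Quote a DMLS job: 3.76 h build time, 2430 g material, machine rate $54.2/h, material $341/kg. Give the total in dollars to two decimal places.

Machine cost: 54.2 × 3.76 → $203.792.
Material cost: 341 × 2430/1000 → $828.63.
Job cost: 203.792 + 828.63 = 1032.422 ≈ $1032.42.

$1032.42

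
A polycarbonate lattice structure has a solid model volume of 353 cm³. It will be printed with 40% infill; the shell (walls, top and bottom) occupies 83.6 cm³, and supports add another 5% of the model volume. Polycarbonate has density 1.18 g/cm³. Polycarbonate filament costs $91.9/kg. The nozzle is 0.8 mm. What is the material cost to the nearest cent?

Interior volume = 353 − 83.6 = 269.4 cm³.
Infill volume = 0.40 × 269.4 = 107.76 cm³.
Support: 0.05 × 353 → 17.65 cm³.
Total printed volume = 83.6 + 107.76 + 17.65 = 209.01 cm³.
Mass = 209.01 × 1.18, so 246.6318 g.
At $91.9/kg: 246.6318/1000 × 91.9 = $22.67.

$22.67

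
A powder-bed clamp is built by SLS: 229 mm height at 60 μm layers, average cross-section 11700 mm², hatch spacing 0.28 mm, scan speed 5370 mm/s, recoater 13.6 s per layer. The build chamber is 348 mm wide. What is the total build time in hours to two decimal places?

22.67 hours

Number of layers: 229 / 0.06 → 3817 (rounded up).
Scan path per layer: 11700 / 0.28 → 41785.7 mm.
Per-layer scan time = 41785.7 / 5370 = 7.7813 s.
Time per layer = 7.7813 + 13.6 = 21.3813 s.
Total: 3817 × 21.3813 s = 81612.4221 s → 22.67 hours.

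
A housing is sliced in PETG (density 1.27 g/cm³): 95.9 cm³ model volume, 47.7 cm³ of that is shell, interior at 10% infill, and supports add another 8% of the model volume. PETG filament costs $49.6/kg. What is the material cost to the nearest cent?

$3.79

Interior volume: 95.9 − 47.7 → 48.2 cm³.
Infill deposited: 0.10 × 48.2 → 4.82 cm³.
Support = 0.08 × 95.9, so 7.672 cm³.
Total extruded: 47.7 + 4.82 + 7.672 → 60.192 cm³.
Mass: 60.192 × 1.27 → 76.44384 g.
At $49.6/kg: 76.44384/1000 × 49.6 = $3.79.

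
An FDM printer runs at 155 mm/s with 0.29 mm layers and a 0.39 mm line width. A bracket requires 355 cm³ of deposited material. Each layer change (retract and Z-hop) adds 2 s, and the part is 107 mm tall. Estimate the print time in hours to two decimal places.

Extrusion cross-section = 0.29 × 0.39 = 0.1131 mm².
Path length: 355000 mm³ / 0.1131 mm² → 3138815.2 mm.
Print-move time: 3138815.2 / 155 → 20250.4 s.
Layers = ⌈107/0.29⌉ = 369.
Layer-change overhead = 369 × 2 = 738 s.
Altogether 20250.4 + 738 = 20988.4 s, i.e. 5.83 hours.

5.83 hours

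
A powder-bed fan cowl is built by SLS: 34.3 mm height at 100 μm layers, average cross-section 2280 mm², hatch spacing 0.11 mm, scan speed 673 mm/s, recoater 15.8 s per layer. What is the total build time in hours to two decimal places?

Layers = ⌈34.3/0.1⌉ = 343.
Per-layer scan distance = 2280 / 0.11, so 20727.3 mm.
Per-layer scan time = 20727.3 / 673 = 30.7984 s.
Layer cycle = 30.7984 + 15.8, so 46.5984 s.
343 layers × 46.5984 s/layer = 15983.2512 s, i.e. 4.44 hours.

4.44 hours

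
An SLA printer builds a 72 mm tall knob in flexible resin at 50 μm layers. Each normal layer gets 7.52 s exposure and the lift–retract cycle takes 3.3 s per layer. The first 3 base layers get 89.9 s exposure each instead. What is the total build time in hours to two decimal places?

4.40 hours

Layers = ⌈72/0.05⌉ = 1440.
Bottom layers = 3 × (89.9 + 3.3) = 279.6 s.
Regular layers = 1437 × (7.52 + 3.3) = 15548.34 s.
Sum: 279.6 + 15548.34 = 15827.94 s → 4.40 hours.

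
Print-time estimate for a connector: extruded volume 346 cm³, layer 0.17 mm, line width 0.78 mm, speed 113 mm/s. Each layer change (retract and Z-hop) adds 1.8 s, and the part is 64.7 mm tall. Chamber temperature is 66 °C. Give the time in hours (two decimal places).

Extrusion cross-section: 0.17 × 0.78 → 0.1326 mm².
Total extruded path = 346000/0.1326 = 2609351.4 mm.
Extrusion time = 2609351.4 / 113, so 23091.6 s.
Layer count = ceil(64.7 / 0.17) = 381.
Non-print overhead = 381 × 1.8, so 685.8 s.
Total = 23091.6 + 685.8 = 23777.4 s = 6.60 hours.

6.60 hours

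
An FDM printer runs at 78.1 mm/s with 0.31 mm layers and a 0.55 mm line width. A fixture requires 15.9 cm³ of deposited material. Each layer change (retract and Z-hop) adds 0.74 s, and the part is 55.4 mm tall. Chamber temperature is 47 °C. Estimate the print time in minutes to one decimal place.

22.1 minutes

Extrusion cross-section: 0.31 × 0.55 → 0.1705 mm².
Path length: 15900 mm³ / 0.1705 mm² → 93255.1 mm.
Print-move time = 93255.1 / 78.1 = 1194 s.
Layers = ⌈55.4/0.31⌉ = 179.
Layer-change overhead: 179 × 0.74 → 132.46 s.
Altogether 1194 + 132.46 = 1326.46 s, i.e. 22.1 minutes.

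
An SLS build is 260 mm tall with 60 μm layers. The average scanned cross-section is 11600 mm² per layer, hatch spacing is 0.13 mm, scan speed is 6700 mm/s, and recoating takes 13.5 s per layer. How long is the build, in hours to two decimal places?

32.29 hours

Layer count = ceil(260 / 0.06) = 4334.
Scan path per layer = 11600 / 0.13, so 89230.8 mm.
Scan time per layer: 89230.8 / 6700 → 13.318 s.
Layer cycle = 13.318 + 13.5 = 26.818 s.
Build time = 4334 × 26.818 = 116229.212 s = 32.29 hours.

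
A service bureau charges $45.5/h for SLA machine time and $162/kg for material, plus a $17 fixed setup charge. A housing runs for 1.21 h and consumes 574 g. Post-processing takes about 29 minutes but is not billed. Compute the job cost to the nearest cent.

Machine cost = 45.5 × 1.21 = $55.055.
Feedstock cost = 162 × 574/1000 = $92.988.
Adding setup: 55.055 + 92.988 + 17 → 165.043 ≈ $165.04.

$165.04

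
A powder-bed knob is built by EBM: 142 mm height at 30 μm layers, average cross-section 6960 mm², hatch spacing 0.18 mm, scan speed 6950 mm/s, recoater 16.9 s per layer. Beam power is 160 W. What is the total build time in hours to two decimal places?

29.54 hours

Layers = ⌈142/0.03⌉ = 4734.
Per-layer scan distance = 6960 / 0.18 = 38666.7 mm.
Scan time per layer = 38666.7 / 6950, so 5.5636 s.
Time per layer = 5.5636 + 16.9, so 22.4636 s.
Build time = 4734 × 22.4636 = 106342.6824 s = 29.54 hours.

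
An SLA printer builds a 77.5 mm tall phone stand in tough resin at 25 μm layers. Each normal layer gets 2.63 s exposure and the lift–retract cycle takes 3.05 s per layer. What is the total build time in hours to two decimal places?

4.89 hours

Layer count = ceil(77.5 / 0.025) = 3100.
Cycle time = 2.63 + 3.05 = 5.68 s.
Build time: 3100 × 5.68 s = 17608 s, i.e. 4.89 hours.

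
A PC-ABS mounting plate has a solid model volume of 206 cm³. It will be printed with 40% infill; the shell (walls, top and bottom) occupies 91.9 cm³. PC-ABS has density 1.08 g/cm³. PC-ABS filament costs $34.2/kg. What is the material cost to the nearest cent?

Infill region = 206 − 91.9, so 114.1 cm³.
Deposited infill = 0.40 × 114.1, so 45.64 cm³.
Total extruded: 91.9 + 45.64 → 137.54 cm³.
Mass = 137.54 × 1.08, so 148.5432 g.
Cost = 148.5432 g / 1000 × $34.2/kg = $5.08.

$5.08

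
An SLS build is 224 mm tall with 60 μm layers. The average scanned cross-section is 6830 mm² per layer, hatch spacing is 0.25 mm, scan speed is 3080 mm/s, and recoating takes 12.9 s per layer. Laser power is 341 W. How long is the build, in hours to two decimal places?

22.58 hours

Layer count = ceil(224 / 0.06) = 3734.
Per-layer scan distance: 6830 / 0.25 → 27320 mm.
Scan time per layer = 27320 / 3080, so 8.8701 s.
Time per layer = 8.8701 + 12.9 = 21.7701 s.
Build time = 3734 × 21.7701 = 81289.5534 s = 22.58 hours.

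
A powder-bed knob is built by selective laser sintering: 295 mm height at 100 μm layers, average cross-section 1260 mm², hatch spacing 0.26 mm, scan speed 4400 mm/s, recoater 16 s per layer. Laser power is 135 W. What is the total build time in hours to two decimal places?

Layer count = ceil(295 / 0.1) = 2950.
Hatch length per layer: 1260 / 0.26 → 4846.2 mm.
Scan time per layer = 4846.2 / 4400 = 1.1014 s.
Time per layer: 1.1014 + 16 → 17.1014 s.
Build time = 2950 × 17.1014 = 50449.13 s = 14.01 hours.

14.01 hours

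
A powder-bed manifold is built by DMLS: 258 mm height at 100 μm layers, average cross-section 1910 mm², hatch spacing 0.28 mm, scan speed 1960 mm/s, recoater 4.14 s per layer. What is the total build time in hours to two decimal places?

Number of layers: 258 / 0.1 → 2580 (rounded up).
Scan path per layer = 1910 / 0.28, so 6821.4 mm.
Laser time per layer = 6821.4 / 1960, so 3.4803 s.
Per-layer time = 3.4803 + 4.14 = 7.6203 s.
Build time = 2580 × 7.6203 = 19660.374 s = 5.46 hours.

5.46 hours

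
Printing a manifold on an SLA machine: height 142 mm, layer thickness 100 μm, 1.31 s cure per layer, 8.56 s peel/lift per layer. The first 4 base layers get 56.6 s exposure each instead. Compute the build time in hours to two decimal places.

3.95 hours

Layers = ⌈142/0.1⌉ = 1420.
Burn-in layers = 4 × (56.6 + 8.56) = 260.64 s.
Remaining layers = 1416 × (1.31 + 8.56) = 13975.92 s.
Total = 260.64 + 13975.92 = 14236.56 s = 3.95 hours.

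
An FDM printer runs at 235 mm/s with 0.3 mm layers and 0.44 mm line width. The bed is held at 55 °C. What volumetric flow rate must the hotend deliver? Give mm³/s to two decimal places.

Extrusion cross-section = 0.3 × 0.44, so 0.132 mm².
Volumetric flow = 235 × 0.132 = 31.02 mm³/s.

31.02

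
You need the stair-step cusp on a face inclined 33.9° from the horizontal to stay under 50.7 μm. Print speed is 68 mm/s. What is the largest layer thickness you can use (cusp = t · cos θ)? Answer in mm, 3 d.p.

Layer height = cusp / cos(33.9°) = 0.0507 / 0.8300 = 0.061 mm.

0.061 mm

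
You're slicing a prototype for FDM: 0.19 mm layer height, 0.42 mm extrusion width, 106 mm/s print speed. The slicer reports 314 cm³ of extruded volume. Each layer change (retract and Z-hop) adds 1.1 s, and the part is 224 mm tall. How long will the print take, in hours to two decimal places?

10.67 hours

Bead cross-section = 0.19 × 0.42 = 0.0798 mm².
Toolpath length = 314 cm³ / 0.0798 mm² = 314000 / 0.0798 = 3934837.1 mm.
Extrusion time = 3934837.1 / 106 = 37121.1 s.
Layer count = ceil(224 / 0.19) = 1179.
Non-print overhead: 1179 × 1.1 → 1296.9 s.
Total = 37121.1 + 1296.9 = 38418 s = 10.67 hours.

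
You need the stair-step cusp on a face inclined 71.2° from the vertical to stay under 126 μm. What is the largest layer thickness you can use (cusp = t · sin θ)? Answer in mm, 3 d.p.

sin(71.2°) = 0.9466; t_max = 0.126/0.9466 = 0.133 mm.

0.133 mm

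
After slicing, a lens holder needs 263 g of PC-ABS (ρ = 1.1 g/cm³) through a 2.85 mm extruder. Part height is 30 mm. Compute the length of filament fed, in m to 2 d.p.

Volume = 263 g / 1.1 g·cm⁻³ = 239.0909 cm³ = 239090.9 mm³.
A = π r² = π × 1.425² = 6.3794 mm².
Length = 239090.9 / 6.3794 = 37478.59 mm = 37.48 m.

37.48 m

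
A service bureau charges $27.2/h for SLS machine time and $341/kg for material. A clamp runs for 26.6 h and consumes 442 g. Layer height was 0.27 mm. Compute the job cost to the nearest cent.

Machine cost: 27.2 × 26.6 → $723.52.
Material charge = 341 × 442/1000 = $150.722.
Job cost: 723.52 + 150.722 = 874.242 ≈ $874.24.

$874.24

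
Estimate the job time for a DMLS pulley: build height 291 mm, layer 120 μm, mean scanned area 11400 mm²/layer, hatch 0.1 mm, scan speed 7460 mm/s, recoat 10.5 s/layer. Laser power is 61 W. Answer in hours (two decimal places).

17.37 hours

Layer count = ceil(291 / 0.12) = 2425.
Scan path per layer: 11400 / 0.1 → 114000 mm.
Per-layer scan time = 114000 / 7460 = 15.2815 s.
Per-layer time = 15.2815 + 10.5 = 25.7815 s.
2425 layers × 25.7815 s/layer = 62520.1375 s, i.e. 17.37 hours.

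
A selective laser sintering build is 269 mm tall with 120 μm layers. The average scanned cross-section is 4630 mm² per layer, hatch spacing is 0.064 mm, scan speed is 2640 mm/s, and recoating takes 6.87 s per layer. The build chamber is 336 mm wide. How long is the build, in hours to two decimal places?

Layers = ⌈269/0.12⌉ = 2242.
Hatch length per layer = 4630 / 0.064, so 72343.8 mm.
Laser time per layer = 72343.8 / 2640, so 27.403 s.
Time per layer = 27.403 + 6.87, so 34.273 s.
Total: 2242 × 34.273 s = 76840.066 s → 21.34 hours.

21.34 hours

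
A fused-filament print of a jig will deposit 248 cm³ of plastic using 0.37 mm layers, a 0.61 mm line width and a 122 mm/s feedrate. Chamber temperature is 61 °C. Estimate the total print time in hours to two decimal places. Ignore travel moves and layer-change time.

Bead cross-section = 0.37 × 0.61, so 0.2257 mm².
Toolpath length = 248 cm³ / 0.2257 mm² = 248000 / 0.2257 = 1098803.7 mm.
Extrusion time = 1098803.7 / 122, so 9006.6 s.
That's 9006.6 s → 2.50 hours.

2.50 hours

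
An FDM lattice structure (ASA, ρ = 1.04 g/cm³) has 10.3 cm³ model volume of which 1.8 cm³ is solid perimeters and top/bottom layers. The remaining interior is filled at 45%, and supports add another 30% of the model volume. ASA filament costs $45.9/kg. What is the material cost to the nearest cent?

$0.42

Infill region = 10.3 − 1.8, so 8.5 cm³.
Deposited infill = 0.45 × 8.5, so 3.825 cm³.
Support: 0.30 × 10.3 → 3.09 cm³.
Total extruded: 1.8 + 3.825 + 3.09 → 8.715 cm³.
Mass = 8.715 × 1.04, so 9.0636 g.
Cost = 9.0636 g / 1000 × $45.9/kg = $0.42.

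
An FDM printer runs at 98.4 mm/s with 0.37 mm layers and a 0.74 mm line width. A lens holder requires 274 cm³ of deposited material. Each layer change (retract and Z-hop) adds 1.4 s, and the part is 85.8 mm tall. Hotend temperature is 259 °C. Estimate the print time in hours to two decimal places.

2.92 hours

Line area = 0.37 × 0.74, so 0.2738 mm².
Total extruded path = 274000/0.2738 = 1000730.5 mm.
Extrusion time: 1000730.5 / 98.4 → 10170 s.
Layers = ⌈85.8/0.37⌉ = 232.
Z-hop total: 232 × 1.4 → 324.8 s.
Altogether 10170 + 324.8 = 10494.8 s, i.e. 2.92 hours.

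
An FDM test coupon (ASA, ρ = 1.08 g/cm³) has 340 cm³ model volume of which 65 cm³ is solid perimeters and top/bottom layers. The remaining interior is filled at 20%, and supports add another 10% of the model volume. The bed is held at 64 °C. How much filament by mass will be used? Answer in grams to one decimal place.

Interior volume = 340 − 65, so 275 cm³.
Deposited infill: 0.20 × 275 → 55 cm³.
Support = 0.10 × 340 = 34 cm³.
Deposited volume = 65 + 55 + 34, so 154 cm³.
Mass = 154 × 1.08, so 166.32 g.

166.3 g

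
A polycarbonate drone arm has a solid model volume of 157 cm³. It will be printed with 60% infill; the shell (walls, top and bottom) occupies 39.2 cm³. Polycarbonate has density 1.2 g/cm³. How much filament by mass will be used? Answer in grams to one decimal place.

131.9 g

Volume inside the shell = 157 − 39.2, so 117.8 cm³.
Infill deposited: 0.60 × 117.8 → 70.68 cm³.
Total printed volume: 39.2 + 70.68 → 109.88 cm³.
Mass: 109.88 × 1.2 → 131.856 g.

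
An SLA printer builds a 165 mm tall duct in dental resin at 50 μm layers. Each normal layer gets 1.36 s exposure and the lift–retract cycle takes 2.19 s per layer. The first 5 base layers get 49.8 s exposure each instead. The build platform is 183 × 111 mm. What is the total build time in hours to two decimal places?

Layer count = ceil(165 / 0.05) = 3300.
Bottom layers: 5 × (49.8 + 2.19) → 259.95 s.
Remaining layers = 3295 × (1.36 + 2.19) = 11697.25 s.
Total = 259.95 + 11697.25 = 11957.2 s = 3.32 hours.

3.32 hours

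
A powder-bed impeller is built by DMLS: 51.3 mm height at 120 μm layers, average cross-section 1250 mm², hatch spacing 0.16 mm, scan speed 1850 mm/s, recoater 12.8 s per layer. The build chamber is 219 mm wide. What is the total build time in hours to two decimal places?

2.02 hours

Number of layers: 51.3 / 0.12 → 428 (rounded up).
Scan path per layer = 1250 / 0.16 = 7812.5 mm.
Scan time per layer = 7812.5 / 1850 = 4.223 s.
Per-layer time = 4.223 + 12.8 = 17.023 s.
Build time = 428 × 17.023 = 7285.844 s = 2.02 hours.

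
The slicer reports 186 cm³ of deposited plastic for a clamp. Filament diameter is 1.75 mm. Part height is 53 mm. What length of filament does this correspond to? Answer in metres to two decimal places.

77.33 m

A = π r² = π × 0.875² = 2.4053 mm².
L = 186000 mm³ / 2.4053 mm² = 77329.23 mm, i.e. 77.33 m.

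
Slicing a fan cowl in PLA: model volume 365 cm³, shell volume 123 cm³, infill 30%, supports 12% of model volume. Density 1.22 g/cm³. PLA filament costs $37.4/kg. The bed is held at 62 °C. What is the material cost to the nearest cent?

Interior volume = 365 − 123 = 242 cm³.
Infill deposited = 0.30 × 242 = 72.6 cm³.
Support = 0.12 × 365 = 43.8 cm³.
Deposited volume = 123 + 72.6 + 43.8, so 239.4 cm³.
Mass: 239.4 × 1.22 → 292.068 g.
Cost = 292.068 g / 1000 × $37.4/kg = $10.92.

$10.92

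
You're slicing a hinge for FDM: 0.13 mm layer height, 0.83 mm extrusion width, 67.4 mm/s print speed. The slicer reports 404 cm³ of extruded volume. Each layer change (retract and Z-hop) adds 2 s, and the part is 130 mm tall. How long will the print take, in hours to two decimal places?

Bead cross-section = 0.13 × 0.83 = 0.1079 mm².
Toolpath length = 404 cm³ / 0.1079 mm² = 404000 / 0.1079 = 3744207.6 mm.
Time extruding: 3744207.6 / 67.4 → 55552 s.
Number of layers: 130 / 0.13 → 1000 (rounded up).
Non-print overhead = 1000 × 2 = 2000 s.
Total = 55552 + 2000 = 57552 s = 15.99 hours.

15.99 hours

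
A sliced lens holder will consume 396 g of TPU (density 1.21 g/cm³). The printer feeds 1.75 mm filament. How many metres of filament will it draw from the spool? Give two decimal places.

136.06 m

Extruded volume: 396/1.21 = 327.2727 cm³ (327272.7 mm³).
Filament cross-section = π × (1.75/2)² = 2.4053 mm².
Length = 327272.7 / 2.4053 = 136063.15 mm = 136.06 m.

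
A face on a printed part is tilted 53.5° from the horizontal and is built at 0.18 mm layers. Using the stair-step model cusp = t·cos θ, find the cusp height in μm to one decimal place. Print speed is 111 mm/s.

h_c = t·cos θ = 0.18 × 0.5948 = 0.107064 mm (107.1 μm).

107.1 μm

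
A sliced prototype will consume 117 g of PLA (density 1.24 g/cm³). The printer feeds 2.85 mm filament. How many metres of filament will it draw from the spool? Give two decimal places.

14.79 m

Extruded volume: 117/1.24 = 94.3548 cm³ (94354.8 mm³).
Cross-section of 2.85 mm filament: π·(2.85/2)² = 6.3794 mm².
Length = 94354.8 / 6.3794 = 14790.54 mm = 14.79 m.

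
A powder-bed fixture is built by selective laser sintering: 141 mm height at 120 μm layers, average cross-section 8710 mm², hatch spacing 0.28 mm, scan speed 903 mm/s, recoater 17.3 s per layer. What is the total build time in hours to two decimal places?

16.89 hours

Layer count = ceil(141 / 0.12) = 1175.
Scan path per layer = 8710 / 0.28 = 31107.1 mm.
Per-layer scan time = 31107.1 / 903, so 34.4486 s.
Layer cycle = 34.4486 + 17.3 = 51.7486 s.
Total: 1175 × 51.7486 s = 60804.605 s → 16.89 hours.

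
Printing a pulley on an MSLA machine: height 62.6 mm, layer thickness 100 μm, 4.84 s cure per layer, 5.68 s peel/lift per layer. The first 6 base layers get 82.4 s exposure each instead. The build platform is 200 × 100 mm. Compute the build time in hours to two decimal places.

Layers = ⌈62.6/0.1⌉ = 626.
Burn-in layers = 6 × (82.4 + 5.68) = 528.48 s.
Normal layers: 620 × (4.84 + 5.68) → 6522.4 s.
Sum: 528.48 + 6522.4 = 7050.88 s → 1.96 hours.

1.96 hours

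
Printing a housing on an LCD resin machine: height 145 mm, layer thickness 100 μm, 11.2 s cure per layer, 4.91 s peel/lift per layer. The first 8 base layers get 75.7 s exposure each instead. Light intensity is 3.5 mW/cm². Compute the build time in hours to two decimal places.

Layers = ⌈145/0.1⌉ = 1450.
Burn-in layers = 8 × (75.7 + 4.91), so 644.88 s.
Normal layers = 1442 × (11.2 + 4.91) = 23230.62 s.
Total = 644.88 + 23230.62 = 23875.5 s = 6.63 hours.

6.63 hours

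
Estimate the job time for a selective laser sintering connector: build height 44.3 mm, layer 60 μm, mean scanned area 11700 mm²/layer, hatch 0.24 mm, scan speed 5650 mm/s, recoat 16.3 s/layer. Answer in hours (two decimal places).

Layer count = ceil(44.3 / 0.06) = 739.
Per-layer scan distance: 11700 / 0.24 → 48750 mm.
Per-layer scan time: 48750 / 5650 → 8.6283 s.
Time per layer: 8.6283 + 16.3 → 24.9283 s.
739 layers × 24.9283 s/layer = 18422.0137 s, i.e. 5.12 hours.

5.12 hours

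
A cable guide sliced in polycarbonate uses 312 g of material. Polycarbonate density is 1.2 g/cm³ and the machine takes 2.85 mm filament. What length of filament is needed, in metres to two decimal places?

Volume = 312 g / 1.2 g·cm⁻³ = 260 cm³ = 260000 mm³.
Cross-section of 2.85 mm filament: π·(2.85/2)² = 6.3794 mm².
L = V/A = 260000/6.3794 = 40756.18 mm → 40.76 m.

40.76 m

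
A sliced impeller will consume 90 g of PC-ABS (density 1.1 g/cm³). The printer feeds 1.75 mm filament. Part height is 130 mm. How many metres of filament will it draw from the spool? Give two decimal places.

Volume = 90 g / 1.1 g·cm⁻³ = 81.8182 cm³ = 81818.2 mm³.
Filament cross-section = π × (1.75/2)² = 2.4053 mm².
L = V/A = 81818.2/2.4053 = 34015.8 mm → 34.02 m.

34.02 m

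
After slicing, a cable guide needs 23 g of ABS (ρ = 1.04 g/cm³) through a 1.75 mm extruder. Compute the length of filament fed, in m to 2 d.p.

Volume = 23 g / 1.04 g·cm⁻³ = 22.1154 cm³ = 22115.4 mm³.
A = π r² = π × 0.875² = 2.4053 mm².
L = V/A = 22115.4/2.4053 = 9194.45 mm → 9.19 m.

9.19 m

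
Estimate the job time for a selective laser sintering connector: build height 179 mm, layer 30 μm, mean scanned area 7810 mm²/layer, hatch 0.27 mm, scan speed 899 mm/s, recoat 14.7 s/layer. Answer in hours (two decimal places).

77.70 hours

Layer count = ceil(179 / 0.03) = 5967.
Hatch length per layer = 7810 / 0.27, so 28925.9 mm.
Scan time per layer: 28925.9 / 899 → 32.1756 s.
Per-layer time = 32.1756 + 14.7 = 46.8756 s.
5967 layers × 46.8756 s/layer = 279706.7052 s, i.e. 77.70 hours.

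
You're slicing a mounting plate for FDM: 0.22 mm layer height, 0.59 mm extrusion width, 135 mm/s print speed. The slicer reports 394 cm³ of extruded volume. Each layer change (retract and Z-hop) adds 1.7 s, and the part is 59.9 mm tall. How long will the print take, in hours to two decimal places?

6.37 hours

Extrusion cross-section: 0.22 × 0.59 → 0.1298 mm².
Total extruded path = 394000/0.1298 = 3035439.1 mm.
Print-move time = 3035439.1 / 135 = 22484.7 s.
Layer count = ceil(59.9 / 0.22) = 273.
Non-print overhead = 273 × 1.7 = 464.1 s.
Altogether 22484.7 + 464.1 = 22948.8 s, i.e. 6.37 hours.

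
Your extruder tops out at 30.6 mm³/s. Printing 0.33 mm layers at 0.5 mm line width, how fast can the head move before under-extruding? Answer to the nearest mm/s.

185 mm/s

Bead cross-section = 0.33 × 0.5, so 0.165 mm².
v_max = Q/A = 30.6/0.165 = 185.45 mm/s → 185 mm/s.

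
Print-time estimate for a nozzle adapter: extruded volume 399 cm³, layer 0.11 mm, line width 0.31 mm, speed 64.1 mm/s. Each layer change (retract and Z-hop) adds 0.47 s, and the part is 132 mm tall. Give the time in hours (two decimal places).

Line area = 0.11 × 0.31 = 0.0341 mm².
Toolpath length = 399 cm³ / 0.0341 mm² = 399000 / 0.0341 = 11700879.8 mm.
Extrusion time: 11700879.8 / 64.1 → 182541 s.
Layers = ⌈132/0.11⌉ = 1200.
Non-print overhead: 1200 × 0.47 → 564 s.
Total = 182541 + 564 = 183105 s = 50.86 hours.

50.86 hours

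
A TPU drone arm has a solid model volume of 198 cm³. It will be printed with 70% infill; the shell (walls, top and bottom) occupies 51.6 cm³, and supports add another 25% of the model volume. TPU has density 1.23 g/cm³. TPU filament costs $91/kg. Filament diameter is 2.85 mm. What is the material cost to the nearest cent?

Volume inside the shell: 198 − 51.6 → 146.4 cm³.
Infill deposited: 0.70 × 146.4 → 102.48 cm³.
Support = 0.25 × 198 = 49.5 cm³.
Deposited volume = 51.6 + 102.48 + 49.5, so 203.58 cm³.
Mass: 203.58 × 1.23 → 250.4034 g.
Cost = 250.4034 g / 1000 × $91/kg = $22.79.

$22.79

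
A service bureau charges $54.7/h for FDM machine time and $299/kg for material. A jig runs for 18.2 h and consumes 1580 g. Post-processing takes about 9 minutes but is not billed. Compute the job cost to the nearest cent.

$1467.96

Machine-time cost: 54.7 × 18.2 → $995.54.
Material charge = 299 × 1580/1000, so $472.42.
Total = 995.54 + 472.42 = $1467.96.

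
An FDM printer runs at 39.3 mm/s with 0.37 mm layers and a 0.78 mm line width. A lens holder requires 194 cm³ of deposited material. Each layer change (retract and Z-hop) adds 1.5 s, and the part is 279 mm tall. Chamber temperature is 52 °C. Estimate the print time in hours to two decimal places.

5.07 hours

Bead cross-section = 0.37 × 0.78 = 0.2886 mm².
Path length: 194000 mm³ / 0.2886 mm² → 672210.7 mm.
Time extruding = 672210.7 / 39.3, so 17104.6 s.
Layer count = ceil(279 / 0.37) = 755.
Z-hop total: 755 × 1.5 → 1132.5 s.
Total = 17104.6 + 1132.5 = 18237.1 s = 5.07 hours.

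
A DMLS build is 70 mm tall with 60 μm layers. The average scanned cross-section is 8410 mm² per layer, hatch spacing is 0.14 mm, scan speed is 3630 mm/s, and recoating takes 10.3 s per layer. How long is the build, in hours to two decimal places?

Layer count = ceil(70 / 0.06) = 1167.
Scan path per layer: 8410 / 0.14 → 60071.4 mm.
Per-layer scan time = 60071.4 / 3630 = 16.5486 s.
Per-layer time: 16.5486 + 10.3 → 26.8486 s.
1167 layers × 26.8486 s/layer = 31332.3162 s, i.e. 8.70 hours.

8.70 hours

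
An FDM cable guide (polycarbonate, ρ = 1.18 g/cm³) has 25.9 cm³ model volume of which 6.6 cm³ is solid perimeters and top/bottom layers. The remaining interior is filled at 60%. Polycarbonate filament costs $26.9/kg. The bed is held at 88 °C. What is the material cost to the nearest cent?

$0.58

Infill region: 25.9 − 6.6 → 19.3 cm³.
Infill deposited = 0.60 × 19.3, so 11.58 cm³.
Total extruded: 6.6 + 11.58 → 18.18 cm³.
Mass = 18.18 × 1.18 = 21.4524 g.
Cost = 21.4524 g / 1000 × $26.9/kg = $0.58.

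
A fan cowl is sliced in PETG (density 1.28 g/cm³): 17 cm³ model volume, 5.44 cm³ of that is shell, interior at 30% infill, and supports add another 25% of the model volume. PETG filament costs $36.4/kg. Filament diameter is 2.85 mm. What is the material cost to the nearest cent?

$0.61

Volume inside the shell = 17 − 5.44 = 11.56 cm³.
Infill volume = 0.30 × 11.56 = 3.468 cm³.
Support: 0.25 × 17 → 4.25 cm³.
Deposited volume = 5.44 + 3.468 + 4.25, so 13.158 cm³.
Mass = 13.158 × 1.28, so 16.84224 g.
Cost = 16.84224 g / 1000 × $36.4/kg = $0.61.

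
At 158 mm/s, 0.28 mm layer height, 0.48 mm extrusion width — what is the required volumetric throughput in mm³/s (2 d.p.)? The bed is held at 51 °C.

21.24

Extrusion cross-section: 0.28 × 0.48 → 0.1344 mm².
Volumetric flow = 158 × 0.1344 = 21.24 mm³/s.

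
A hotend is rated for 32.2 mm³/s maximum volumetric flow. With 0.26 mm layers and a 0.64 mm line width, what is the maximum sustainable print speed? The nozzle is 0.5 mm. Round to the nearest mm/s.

A = 0.26 × 0.64, so 0.1664 mm².
v_max = Q/A = 32.2/0.1664 = 193.51 mm/s → 194 mm/s.

194 mm/s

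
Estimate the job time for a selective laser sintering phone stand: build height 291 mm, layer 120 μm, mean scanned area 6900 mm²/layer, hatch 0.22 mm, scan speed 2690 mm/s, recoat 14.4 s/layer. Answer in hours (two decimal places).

Layers = ⌈291/0.12⌉ = 2425.
Scan path per layer = 6900 / 0.22, so 31363.6 mm.
Per-layer scan time = 31363.6 / 2690, so 11.6593 s.
Layer cycle: 11.6593 + 14.4 → 26.0593 s.
2425 layers × 26.0593 s/layer = 63193.8025 s, i.e. 17.55 hours.

17.55 hours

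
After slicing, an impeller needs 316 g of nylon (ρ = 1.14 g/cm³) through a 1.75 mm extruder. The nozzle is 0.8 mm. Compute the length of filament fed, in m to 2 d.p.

Volume = 316 g / 1.14 g·cm⁻³ = 277.193 cm³ = 277193 mm³.
A = π r² = π × 0.875² = 2.4053 mm².
L = V/A = 277193/2.4053 = 115242.59 mm → 115.24 m.

115.24 m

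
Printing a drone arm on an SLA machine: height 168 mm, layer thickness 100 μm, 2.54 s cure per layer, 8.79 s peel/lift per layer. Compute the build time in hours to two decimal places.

Layers = ⌈168/0.1⌉ = 1680.
Cycle time = 2.54 + 8.79, so 11.33 s.
Total = 1680 × 11.33 = 19034.4 s = 5.29 hours.

5.29 hours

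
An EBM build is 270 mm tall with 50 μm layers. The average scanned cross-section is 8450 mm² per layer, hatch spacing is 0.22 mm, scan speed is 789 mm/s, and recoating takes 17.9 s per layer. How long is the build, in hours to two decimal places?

99.87 hours

Number of layers: 270 / 0.05 → 5400 (rounded up).
Hatch length per layer: 8450 / 0.22 → 38409.1 mm.
Beam time per layer: 38409.1 / 789 → 48.6807 s.
Time per layer: 48.6807 + 17.9 → 66.5807 s.
Total: 5400 × 66.5807 s = 359535.78 s → 99.87 hours.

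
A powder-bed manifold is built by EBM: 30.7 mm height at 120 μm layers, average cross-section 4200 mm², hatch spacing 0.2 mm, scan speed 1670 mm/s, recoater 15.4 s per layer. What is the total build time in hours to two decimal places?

Layer count = ceil(30.7 / 0.12) = 256.
Scan path per layer = 4200 / 0.2, so 21000 mm.
Beam time per layer: 21000 / 1670 → 12.5749 s.
Per-layer time: 12.5749 + 15.4 → 27.9749 s.
Build time = 256 × 27.9749 = 7161.5744 s = 1.99 hours.

1.99 hours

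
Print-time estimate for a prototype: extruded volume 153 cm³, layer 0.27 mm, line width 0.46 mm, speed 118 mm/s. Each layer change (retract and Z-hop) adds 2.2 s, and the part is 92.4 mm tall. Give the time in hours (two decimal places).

3.11 hours

Line area = 0.27 × 0.46, so 0.1242 mm².
Total extruded path = 153000/0.1242 = 1231884.1 mm.
Extrusion time = 1231884.1 / 118, so 10439.7 s.
Number of layers: 92.4 / 0.27 → 343 (rounded up).
Layer-change overhead = 343 × 2.2, so 754.6 s.
Total = 10439.7 + 754.6 = 11194.3 s = 3.11 hours.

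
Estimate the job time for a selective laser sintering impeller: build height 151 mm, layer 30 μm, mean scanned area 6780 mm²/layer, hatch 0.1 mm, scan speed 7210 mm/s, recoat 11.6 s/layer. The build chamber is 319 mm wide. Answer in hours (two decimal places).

29.37 hours

Layers = ⌈151/0.03⌉ = 5034.
Scan path per layer = 6780 / 0.1 = 67800 mm.
Laser time per layer: 67800 / 7210 → 9.4036 s.
Layer cycle = 9.4036 + 11.6, so 21.0036 s.
Build time = 5034 × 21.0036 = 105732.1224 s = 29.37 hours.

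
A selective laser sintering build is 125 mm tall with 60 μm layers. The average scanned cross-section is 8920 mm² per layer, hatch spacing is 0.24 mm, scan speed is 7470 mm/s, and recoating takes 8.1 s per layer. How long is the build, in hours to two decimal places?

7.57 hours

Number of layers: 125 / 0.06 → 2084 (rounded up).
Scan path per layer = 8920 / 0.24, so 37166.7 mm.
Per-layer scan time: 37166.7 / 7470 → 4.9755 s.
Per-layer time = 4.9755 + 8.1 = 13.0755 s.
Total: 2084 × 13.0755 s = 27249.342 s → 7.57 hours.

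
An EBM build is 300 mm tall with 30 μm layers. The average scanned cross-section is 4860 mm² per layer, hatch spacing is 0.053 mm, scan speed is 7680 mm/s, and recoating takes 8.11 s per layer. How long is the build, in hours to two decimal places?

55.69 hours

Layers = ⌈300/0.03⌉ = 10000.
Scan path per layer = 4860 / 0.053 = 91698.1 mm.
Beam time per layer = 91698.1 / 7680 = 11.9399 s.
Per-layer time = 11.9399 + 8.11 = 20.0499 s.
Total: 10000 × 20.0499 s = 200499 s → 55.69 hours.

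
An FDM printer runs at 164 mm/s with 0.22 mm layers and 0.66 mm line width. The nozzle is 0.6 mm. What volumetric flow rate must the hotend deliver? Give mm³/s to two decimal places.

A = 0.22 × 0.66, so 0.1452 mm².
Volumetric flow = 164 × 0.1452 = 23.81 mm³/s.

23.81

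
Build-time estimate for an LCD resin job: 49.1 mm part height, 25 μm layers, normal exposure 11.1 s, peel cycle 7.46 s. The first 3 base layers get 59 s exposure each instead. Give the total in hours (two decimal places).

10.17 hours

Number of layers: 49.1 / 0.025 → 1964 (rounded up).
Burn-in layers = 3 × (59 + 7.46), so 199.38 s.
Normal layers = 1961 × (11.1 + 7.46) = 36396.16 s.
Sum: 199.38 + 36396.16 = 36595.54 s → 10.17 hours.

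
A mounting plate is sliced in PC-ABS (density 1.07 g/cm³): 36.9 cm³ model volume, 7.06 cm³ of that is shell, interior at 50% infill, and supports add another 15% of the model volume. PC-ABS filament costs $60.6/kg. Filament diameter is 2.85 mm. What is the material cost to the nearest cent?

$1.78

Infill region = 36.9 − 7.06, so 29.84 cm³.
Deposited infill = 0.50 × 29.84 = 14.92 cm³.
Support = 0.15 × 36.9, so 5.535 cm³.
Deposited volume: 7.06 + 14.92 + 5.535 → 27.515 cm³.
Mass = 27.515 × 1.07 = 29.44105 g.
Cost = 29.44105 g / 1000 × $60.6/kg = $1.78.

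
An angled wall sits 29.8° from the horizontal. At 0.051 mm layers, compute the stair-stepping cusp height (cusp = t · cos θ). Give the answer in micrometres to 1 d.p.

h_c = t·cos θ = 0.051 × 0.8678 = 0.044258 mm (44.3 μm).

44.3 μm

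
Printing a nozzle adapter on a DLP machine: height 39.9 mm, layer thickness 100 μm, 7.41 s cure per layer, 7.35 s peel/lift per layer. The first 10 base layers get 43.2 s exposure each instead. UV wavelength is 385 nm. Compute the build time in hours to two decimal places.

1.74 hours

Layer count = ceil(39.9 / 0.1) = 399.
Burn-in layers = 10 × (43.2 + 7.35) = 505.5 s.
Remaining layers = 389 × (7.41 + 7.35), so 5741.64 s.
Total = 505.5 + 5741.64 = 6247.14 s = 1.74 hours.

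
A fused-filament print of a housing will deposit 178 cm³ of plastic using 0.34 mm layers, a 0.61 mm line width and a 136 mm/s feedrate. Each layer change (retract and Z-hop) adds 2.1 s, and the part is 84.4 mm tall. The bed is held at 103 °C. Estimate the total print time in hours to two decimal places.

1.90 hours

Line area = 0.34 × 0.61, so 0.2074 mm².
Total extruded path = 178000/0.2074 = 858244.9 mm.
Print-move time = 858244.9 / 136 = 6310.6 s.
Number of layers: 84.4 / 0.34 → 249 (rounded up).
Layer-change overhead = 249 × 2.1 = 522.9 s.
Altogether 6310.6 + 522.9 = 6833.5 s, i.e. 1.90 hours.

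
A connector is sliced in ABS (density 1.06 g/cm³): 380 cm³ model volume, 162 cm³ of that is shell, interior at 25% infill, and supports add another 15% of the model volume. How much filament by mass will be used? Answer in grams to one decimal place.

289.9 g

Volume inside the shell: 380 − 162 → 218 cm³.
Infill volume = 0.25 × 218 = 54.5 cm³.
Support = 0.15 × 380, so 57 cm³.
Total extruded = 162 + 54.5 + 57 = 273.5 cm³.
Mass = 273.5 × 1.06, so 289.91 g.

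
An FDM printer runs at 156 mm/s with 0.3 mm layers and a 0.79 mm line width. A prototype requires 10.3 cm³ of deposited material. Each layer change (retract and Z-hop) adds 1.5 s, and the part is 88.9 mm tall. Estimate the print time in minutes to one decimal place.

Bead cross-section: 0.3 × 0.79 → 0.237 mm².
Total extruded path = 10300/0.237 = 43459.9 mm.
Extrusion time = 43459.9 / 156 = 278.6 s.
Layers = ⌈88.9/0.3⌉ = 297.
Non-print overhead: 297 × 1.5 → 445.5 s.
Total = 278.6 + 445.5 = 724.1 s = 12.1 minutes.

12.1 minutes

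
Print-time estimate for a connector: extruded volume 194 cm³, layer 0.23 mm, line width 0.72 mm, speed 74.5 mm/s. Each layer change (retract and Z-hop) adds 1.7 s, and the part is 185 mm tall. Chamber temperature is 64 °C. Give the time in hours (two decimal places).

4.75 hours

Line area = 0.23 × 0.72, so 0.1656 mm².
Total extruded path = 194000/0.1656 = 1171497.6 mm.
Extrusion time = 1171497.6 / 74.5, so 15724.8 s.
Number of layers: 185 / 0.23 → 805 (rounded up).
Layer-change overhead = 805 × 1.7 = 1368.5 s.
Total = 15724.8 + 1368.5 = 17093.3 s = 4.75 hours.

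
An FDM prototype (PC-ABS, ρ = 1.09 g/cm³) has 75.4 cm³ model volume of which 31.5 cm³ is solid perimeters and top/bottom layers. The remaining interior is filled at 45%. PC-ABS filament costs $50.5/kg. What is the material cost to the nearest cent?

$2.82

Volume inside the shell = 75.4 − 31.5, so 43.9 cm³.
Infill volume = 0.45 × 43.9 = 19.755 cm³.
Deposited volume = 31.5 + 19.755, so 51.255 cm³.
Mass = 51.255 × 1.09 = 55.86795 g.
Cost = 55.86795 g / 1000 × $50.5/kg = $2.82.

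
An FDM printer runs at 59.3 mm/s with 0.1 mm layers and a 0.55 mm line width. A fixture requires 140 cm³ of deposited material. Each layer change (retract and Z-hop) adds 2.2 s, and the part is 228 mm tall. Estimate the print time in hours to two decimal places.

13.32 hours

Bead cross-section = 0.1 × 0.55 = 0.055 mm².
Toolpath length = 140 cm³ / 0.055 mm² = 140000 / 0.055 = 2545454.5 mm.
Print-move time: 2545454.5 / 59.3 → 42925 s.
Number of layers: 228 / 0.1 → 2280 (rounded up).
Z-hop total = 2280 × 2.2, so 5016 s.
Total = 42925 + 5016 = 47941 s = 13.32 hours.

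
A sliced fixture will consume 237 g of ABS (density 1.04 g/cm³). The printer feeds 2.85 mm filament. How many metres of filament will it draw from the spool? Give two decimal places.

35.72 m

Extruded volume: 237/1.04 = 227.8846 cm³ (227884.6 mm³).
Filament cross-section = π × (2.85/2)² = 6.3794 mm².
L = V/A = 227884.6/6.3794 = 35721.95 mm → 35.72 m.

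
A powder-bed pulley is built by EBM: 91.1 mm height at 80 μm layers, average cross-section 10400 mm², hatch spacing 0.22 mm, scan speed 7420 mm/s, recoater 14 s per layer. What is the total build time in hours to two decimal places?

6.45 hours

Number of layers: 91.1 / 0.08 → 1139 (rounded up).
Scan path per layer: 10400 / 0.22 → 47272.7 mm.
Scan time per layer: 47272.7 / 7420 → 6.371 s.
Layer cycle: 6.371 + 14 → 20.371 s.
Total: 1139 × 20.371 s = 23202.569 s → 6.45 hours.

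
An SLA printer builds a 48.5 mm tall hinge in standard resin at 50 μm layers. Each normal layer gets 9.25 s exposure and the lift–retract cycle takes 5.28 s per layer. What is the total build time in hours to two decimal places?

Number of layers: 48.5 / 0.05 → 970 (rounded up).
Cycle time: 9.25 + 5.28 → 14.53 s.
Build time: 970 × 14.53 s = 14094.1 s, i.e. 3.92 hours.

3.92 hours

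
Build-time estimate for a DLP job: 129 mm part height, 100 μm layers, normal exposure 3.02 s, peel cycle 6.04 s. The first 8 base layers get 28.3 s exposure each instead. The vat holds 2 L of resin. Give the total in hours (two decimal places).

3.30 hours

Layer count = ceil(129 / 0.1) = 1290.
Burn-in layers: 8 × (28.3 + 6.04) → 274.72 s.
Regular layers = 1282 × (3.02 + 6.04) = 11614.92 s.
Total = 274.72 + 11614.92 = 11889.64 s = 3.30 hours.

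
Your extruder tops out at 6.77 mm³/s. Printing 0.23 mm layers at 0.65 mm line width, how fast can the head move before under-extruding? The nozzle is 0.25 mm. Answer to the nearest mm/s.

Extrusion cross-section = 0.23 × 0.65, so 0.1495 mm².
Max speed = 6.77 / 0.1495 = 45.28 ≈ 45 mm/s.

45 mm/s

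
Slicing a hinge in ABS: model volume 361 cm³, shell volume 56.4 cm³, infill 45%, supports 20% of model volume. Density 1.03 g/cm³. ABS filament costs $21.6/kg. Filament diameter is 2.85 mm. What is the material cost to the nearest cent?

$5.91

Interior volume: 361 − 56.4 → 304.6 cm³.
Infill volume = 0.45 × 304.6 = 137.07 cm³.
Support = 0.20 × 361 = 72.2 cm³.
Total extruded = 56.4 + 137.07 + 72.2 = 265.67 cm³.
Mass: 265.67 × 1.03 → 273.6401 g.
At $21.6/kg: 273.6401/1000 × 21.6 = $5.91.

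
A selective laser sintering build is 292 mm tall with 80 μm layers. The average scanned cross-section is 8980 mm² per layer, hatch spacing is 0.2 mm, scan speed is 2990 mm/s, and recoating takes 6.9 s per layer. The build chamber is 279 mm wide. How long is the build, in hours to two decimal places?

22.22 hours

Layers = ⌈292/0.08⌉ = 3650.
Per-layer scan distance = 8980 / 0.2 = 44900 mm.
Scan time per layer: 44900 / 2990 → 15.0167 s.
Time per layer = 15.0167 + 6.9 = 21.9167 s.
Total: 3650 × 21.9167 s = 79995.955 s → 22.22 hours.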